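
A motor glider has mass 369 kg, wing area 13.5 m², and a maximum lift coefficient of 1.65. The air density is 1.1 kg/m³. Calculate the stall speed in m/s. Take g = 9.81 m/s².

V_stall = 17.2 m/s

Weight W = mg = 369 × 9.81 = 3620 N.
From L = ½ρV²S·CL,max = W: V_stall = √(2W/(ρSCL,max)) = √(2·3620/(1.1·13.5·1.65))
V_stall = √295.5 = 17.2 m/s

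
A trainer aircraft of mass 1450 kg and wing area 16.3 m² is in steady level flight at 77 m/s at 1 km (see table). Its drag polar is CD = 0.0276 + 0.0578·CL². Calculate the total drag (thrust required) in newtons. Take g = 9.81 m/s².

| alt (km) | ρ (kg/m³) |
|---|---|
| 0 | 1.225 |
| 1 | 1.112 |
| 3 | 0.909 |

At 1 km, from the table: ρ = 1.112 kg/m³.
Weight W = mg = 1450 × 9.81 = 14224 N; in level flight L = W.
q = ½ρv² = ½ × 1.112 × 77² = 3297 Pa.
CL = W/(q·S) = 14224 / (3297 × 16.3) = 0.2647.
CD = 0.0276 + 0.0578 × 0.2647² = 0.03165.
D = q·S·CD = 3297 × 16.3 × 0.03165 = 1701 N

D = 1700 N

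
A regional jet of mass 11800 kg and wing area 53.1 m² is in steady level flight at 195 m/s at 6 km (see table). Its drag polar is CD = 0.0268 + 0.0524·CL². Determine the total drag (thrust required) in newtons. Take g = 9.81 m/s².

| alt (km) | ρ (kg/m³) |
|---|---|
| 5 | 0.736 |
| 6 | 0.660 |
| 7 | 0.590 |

D = 18900 N

At 6 km, from the table: ρ = 0.660 kg/m³.
In steady level flight, lift balances weight: W = mg = 11800 × 9.81 = 1.1576×10^5 N.
q = ½ρv² = ½ × 0.66 × 195² = 12550 Pa.
CL = 2W/(ρv²S) = 2×1.1576×10^5/(0.66×195²×53.1) = 0.1737.
CD = 0.0268 + 0.0524 × 0.1737² = 0.02838.
D = q·S·CD = 12550 × 53.1 × 0.02838 = 18910 N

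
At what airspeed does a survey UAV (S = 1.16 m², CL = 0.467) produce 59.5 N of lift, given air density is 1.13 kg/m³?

v = 13.9 m/s

L = ½ρv²S·CL ⇒ v = √(2L/(ρ·S·CL))
v = √(2 × 59.5 / (1.13 × 1.16 × 0.467)) = √194.4 = 13.9 m/s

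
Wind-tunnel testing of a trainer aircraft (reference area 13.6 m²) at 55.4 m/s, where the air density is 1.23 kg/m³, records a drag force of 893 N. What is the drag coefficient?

From D = ½ρv²S·CD, rearranging gives CD = 2D/(ρv²S).
CD = 2 × 893 / (1.23 × 55.4² × 13.6) = 0.0348

CD = 0.0348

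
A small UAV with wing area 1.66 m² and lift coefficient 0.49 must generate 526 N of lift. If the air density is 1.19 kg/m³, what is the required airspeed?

L = ½ρv²S·CL ⇒ v = √(2L/(ρ·S·CL))
v = √(2 × 526 / (1.19 × 1.66 × 0.49)) = √1087 = 33 m/s

v = 33 m/s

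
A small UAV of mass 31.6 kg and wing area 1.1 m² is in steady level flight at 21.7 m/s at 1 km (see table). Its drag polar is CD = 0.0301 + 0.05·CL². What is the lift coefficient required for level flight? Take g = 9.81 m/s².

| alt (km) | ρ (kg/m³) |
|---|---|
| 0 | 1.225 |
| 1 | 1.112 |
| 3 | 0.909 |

CL = 1.08

At 1 km, from the table: ρ = 1.112 kg/m³.
Weight W = mg = 31.6 × 9.81 = 310 N; in level flight L = W.
q = ½ρv² = ½ × 1.112 × 21.7² = 261.8 Pa.
CL = 2W/(ρv²S) = 2×310/(1.112×21.7²×1.1) = 1.076.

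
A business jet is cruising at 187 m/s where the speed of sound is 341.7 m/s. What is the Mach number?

M = 0.547

M = v/a = 187 / 341.7 = 0.547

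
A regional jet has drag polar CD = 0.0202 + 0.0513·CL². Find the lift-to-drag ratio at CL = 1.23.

CD = 0.0202 + 0.0513 × 1.23² = 0.09781
L/D = CL/CD = 1.23 / 0.09781 = 12.6

L/D = 12.6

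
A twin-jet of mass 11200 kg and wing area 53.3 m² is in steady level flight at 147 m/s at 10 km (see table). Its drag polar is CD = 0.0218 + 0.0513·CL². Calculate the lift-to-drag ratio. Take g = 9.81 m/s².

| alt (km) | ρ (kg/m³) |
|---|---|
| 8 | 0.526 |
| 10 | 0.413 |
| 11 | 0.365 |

L/D = 14.1

At 10 km, from the table: ρ = 0.413 kg/m³.
In steady level flight, lift balances weight: W = mg = 11200 × 9.81 = 1.0987×10^5 N.
Dynamic pressure q = 0.5 × 0.413 × 147² = 4462 Pa.
CL = W/(q·S) = 1.0987×10^5 / (4462 × 53.3) = 0.462.
CD = 0.0218 + 0.0513 × 0.462² = 0.03275.
L/D = CL/CD = 0.462 / 0.03275 = 14.1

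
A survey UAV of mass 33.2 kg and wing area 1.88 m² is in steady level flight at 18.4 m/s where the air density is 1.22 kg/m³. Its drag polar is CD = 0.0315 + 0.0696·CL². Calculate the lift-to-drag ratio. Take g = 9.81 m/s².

L/D = 10.4

In steady level flight, lift balances weight: W = mg = 33.2 × 9.81 = 325.69 N.
q = ½ρv² = ½ × 1.22 × 18.4² = 206.5 Pa.
Required CL = L/(qS) = 325.69/(206.5·1.88) = 0.8388.
CD = 0.0315 + 0.0696 × 0.8388² = 0.08048.
L/D = CL/CD = 0.8388 / 0.08048 = 10.4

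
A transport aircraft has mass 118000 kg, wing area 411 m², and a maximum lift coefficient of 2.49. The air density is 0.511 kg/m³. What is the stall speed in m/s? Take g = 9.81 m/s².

Stall occurs when L = W at CL,max. W = mg = 118000 × 9.81 = 1.158×10^6 N.
From L = ½ρV²S·CL,max = W: V_stall = √(2W/(ρSCL,max)) = √(2·1.158×10^6/(0.511·411·2.49))
V_stall = √4427 = 66.5 m/s

V_stall = 66.5 m/s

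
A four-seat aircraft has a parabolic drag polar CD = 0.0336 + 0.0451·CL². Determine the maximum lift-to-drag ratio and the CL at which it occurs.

For CD = CD0 + K·CL², (L/D)max occurs at CL* = √(CD0/K) and equals 1/(2√(K·CD0)).
(L/D)max = 1/(2√(0.0451 × 0.0336)) = 1/(2 × 0.03893) = 12.8
CL* = √(0.0336/0.0451) = 0.863

(L/D)max = 12.8, at CL = 0.863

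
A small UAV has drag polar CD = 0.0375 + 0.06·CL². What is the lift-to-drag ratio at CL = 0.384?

CD = 0.0375 + 0.06 × 0.384² = 0.04635
L/D = CL/CD = 0.384 / 0.04635 = 8.29

L/D = 8.29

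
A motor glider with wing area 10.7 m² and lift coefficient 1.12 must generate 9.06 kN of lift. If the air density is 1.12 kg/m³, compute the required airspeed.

v = 36.7 m/s

L = ½ρv²S·CL ⇒ v = √(2L/(ρ·S·CL))
v = √(2 × 9060 / (1.12 × 10.7 × 1.12)) = √1350 = 36.7 m/s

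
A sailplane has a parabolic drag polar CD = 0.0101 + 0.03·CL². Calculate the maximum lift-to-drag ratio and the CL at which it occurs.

For CD = CD0 + K·CL², (L/D)max occurs at CL* = √(CD0/K) and equals 1/(2√(K·CD0)).
(L/D)max = 1/(2√(0.03 × 0.0101)) = 1/(2 × 0.01741) = 28.7
CL* = √(0.0101/0.03) = 0.58

(L/D)max = 28.7, at CL = 0.58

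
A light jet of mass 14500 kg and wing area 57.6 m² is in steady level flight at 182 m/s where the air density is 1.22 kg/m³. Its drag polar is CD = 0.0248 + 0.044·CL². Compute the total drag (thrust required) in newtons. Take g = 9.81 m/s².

D = 29600 N

Weight W = mg = 14500 × 9.81 = 1.4224×10^5 N; in level flight L = W.
Dynamic pressure q = 0.5 × 1.22 × 182² = 20210 Pa.
CL = W/(q·S) = 1.4224×10^5 / (20210 × 57.6) = 0.1222.
CD = 0.0248 + 0.044 × 0.1222² = 0.02546.
D = q·S·CD = 20210 × 57.6 × 0.02546 = 29630 N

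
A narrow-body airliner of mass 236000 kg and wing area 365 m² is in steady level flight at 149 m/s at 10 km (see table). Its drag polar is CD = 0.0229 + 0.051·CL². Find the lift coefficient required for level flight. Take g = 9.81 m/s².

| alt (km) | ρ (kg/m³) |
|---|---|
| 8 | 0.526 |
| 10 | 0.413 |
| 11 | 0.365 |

At 10 km, from the table: ρ = 0.413 kg/m³.
Weight W = mg = 236000 × 9.81 = 2.3152×10^6 N; in level flight L = W.
Dynamic pressure q = 0.5 × 0.413 × 149² = 4585 Pa.
CL = W/(q·S) = 2.3152×10^6 / (4585 × 365) = 1.384.

CL = 1.38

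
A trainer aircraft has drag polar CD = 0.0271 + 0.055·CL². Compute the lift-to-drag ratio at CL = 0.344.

L/D = 10.2

CD = 0.0271 + 0.055 × 0.344² = 0.03361
L/D = CL/CD = 0.344 / 0.03361 = 10.2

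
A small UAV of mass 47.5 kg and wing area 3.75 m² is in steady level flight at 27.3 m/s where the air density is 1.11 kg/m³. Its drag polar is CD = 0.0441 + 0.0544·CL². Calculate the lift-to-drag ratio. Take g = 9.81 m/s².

Level flight ⇒ L = W = m·g = 47.5 × 9.81 = 465.98 N.
Dynamic pressure q = 0.5 × 1.11 × 27.3² = 413.6 Pa.
Required CL = L/(qS) = 465.98/(413.6·3.75) = 0.3004.
CD = 0.0441 + 0.0544 × 0.3004² = 0.04901.
L/D = CL/CD = 0.3004 / 0.04901 = 6.13

L/D = 6.13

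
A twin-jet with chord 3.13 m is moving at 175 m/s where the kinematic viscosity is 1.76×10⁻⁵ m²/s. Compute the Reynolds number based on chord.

Re = 3.11×10^7

Re = v·c/ν = 175 × 3.13 / (1.76×10⁻⁵) = 3.11×10^7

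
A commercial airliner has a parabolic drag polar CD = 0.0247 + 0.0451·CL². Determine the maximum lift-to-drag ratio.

(L/D)max = 15

For CD = CD0 + K·CL², (L/D)max occurs at CL* = √(CD0/K) and equals 1/(2√(K·CD0)).
(L/D)max = 1/(2√(0.0451 × 0.0247)) = 1/(2 × 0.03338) = 15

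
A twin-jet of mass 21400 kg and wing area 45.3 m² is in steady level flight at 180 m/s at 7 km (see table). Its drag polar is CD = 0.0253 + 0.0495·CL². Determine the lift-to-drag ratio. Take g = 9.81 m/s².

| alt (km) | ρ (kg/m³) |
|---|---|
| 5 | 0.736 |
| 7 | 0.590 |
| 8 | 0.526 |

At 7 km, from the table: ρ = 0.590 kg/m³.
In steady level flight, lift balances weight: W = mg = 21400 × 9.81 = 2.0993×10^5 N.
Dynamic pressure q = 0.5 × 0.59 × 180² = 9558 Pa.
CL = 2W/(ρv²S) = 2×2.0993×10^5/(0.59×180²×45.3) = 0.4849.
CD = 0.0253 + 0.0495 × 0.4849² = 0.03694.
L/D = CL/CD = 0.4849 / 0.03694 = 13.1

L/D = 13.1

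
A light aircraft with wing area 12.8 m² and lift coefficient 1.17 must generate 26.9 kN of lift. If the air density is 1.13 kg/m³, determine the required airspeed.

v = 56.4 m/s

L = ½ρv²S·CL ⇒ v = √(2L/(ρ·S·CL))
v = √(2 × 26900 / (1.13 × 12.8 × 1.17)) = √3179 = 56.4 m/s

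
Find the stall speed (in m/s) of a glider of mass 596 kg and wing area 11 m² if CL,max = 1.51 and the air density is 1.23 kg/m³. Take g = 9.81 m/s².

Stall occurs when L = W at CL,max. W = mg = 596 × 9.81 = 5847 N.
From L = ½ρV²S·CL,max = W: V_stall = √(2W/(ρSCL,max)) = √(2·5847/(1.23·11·1.51))
V_stall = √572.4 = 23.9 m/s

V_stall = 23.9 m/s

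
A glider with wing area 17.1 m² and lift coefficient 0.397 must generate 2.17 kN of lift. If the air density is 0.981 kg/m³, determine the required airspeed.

v = 25.5 m/s

L = ½ρv²S·CL ⇒ v = √(2L/(ρ·S·CL))
v = √(2 × 2170 / (0.981 × 17.1 × 0.397)) = √651.7 = 25.5 m/s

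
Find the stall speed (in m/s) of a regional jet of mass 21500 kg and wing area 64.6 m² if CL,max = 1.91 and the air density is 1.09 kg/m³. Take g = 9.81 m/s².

At stall, lift equals weight: L = W = m·g = 21500 × 9.81 = 2.109×10^5 N.
V_stall = √(2W/(ρ·S·CL,max)) = √(2 × 2.109×10^5 / (1.09 × 64.6 × 1.91))
V_stall = √3136 = 56 m/s

V_stall = 56 m/s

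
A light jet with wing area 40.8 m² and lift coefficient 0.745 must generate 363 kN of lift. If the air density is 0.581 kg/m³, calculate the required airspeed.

L = ½ρv²S·CL ⇒ v = √(2L/(ρ·S·CL))
v = √(2 × 3.63×10^5 / (0.581 × 40.8 × 0.745)) = √41110 = 203 m/s

v = 203 m/s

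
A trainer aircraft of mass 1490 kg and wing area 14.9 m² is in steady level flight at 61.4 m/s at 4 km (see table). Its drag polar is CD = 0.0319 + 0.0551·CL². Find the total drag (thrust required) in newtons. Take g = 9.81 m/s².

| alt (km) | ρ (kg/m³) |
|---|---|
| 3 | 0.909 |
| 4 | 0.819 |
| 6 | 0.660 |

At 4 km, from the table: ρ = 0.819 kg/m³.
Weight W = mg = 1490 × 9.81 = 14617 N; in level flight L = W.
Dynamic pressure q = 0.5 × 0.819 × 61.4² = 1544 Pa.
Required CL = L/(qS) = 14617/(1544·14.9) = 0.6354.
CD = 0.0319 + 0.0551 × 0.6354² = 0.05415.
D = q·S·CD = 1544 × 14.9 × 0.05415 = 1246 N

D = 1250 N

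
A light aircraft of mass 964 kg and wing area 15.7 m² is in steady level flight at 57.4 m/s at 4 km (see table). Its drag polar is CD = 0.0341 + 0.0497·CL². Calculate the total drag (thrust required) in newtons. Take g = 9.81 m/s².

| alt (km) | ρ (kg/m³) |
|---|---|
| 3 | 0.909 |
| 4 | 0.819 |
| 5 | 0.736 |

At 4 km, from the table: ρ = 0.819 kg/m³.
Level flight ⇒ L = W = m·g = 964 × 9.81 = 9456.8 N.
Dynamic pressure q = 0.5 × 0.819 × 57.4² = 1349 Pa.
CL = W/(q·S) = 9456.8 / (1349 × 15.7) = 0.4464.
CD = 0.0341 + 0.0497 × 0.4464² = 0.04401.
D = q·S·CD = 1349 × 15.7 × 0.04401 = 932.2 N

D = 932 N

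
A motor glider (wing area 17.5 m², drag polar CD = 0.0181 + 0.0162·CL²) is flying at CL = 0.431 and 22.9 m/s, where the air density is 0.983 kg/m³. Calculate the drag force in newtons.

CD = 0.0181 + 0.0162 × 0.431² = 0.02111
D = ½ρv²S·CD = ½ × 0.983 × 22.9² × 17.5 × 0.02111 = 95.2 N

D = 95.2 N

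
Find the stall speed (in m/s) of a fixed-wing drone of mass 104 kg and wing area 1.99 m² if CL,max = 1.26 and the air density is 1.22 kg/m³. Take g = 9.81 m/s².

Stall occurs when L = W at CL,max. W = mg = 104 × 9.81 = 1020 N.
From L = ½ρV²S·CL,max = W: V_stall = √(2W/(ρSCL,max)) = √(2·1020/(1.22·1.99·1.26))
V_stall = √667 = 25.8 m/s

V_stall = 25.8 m/s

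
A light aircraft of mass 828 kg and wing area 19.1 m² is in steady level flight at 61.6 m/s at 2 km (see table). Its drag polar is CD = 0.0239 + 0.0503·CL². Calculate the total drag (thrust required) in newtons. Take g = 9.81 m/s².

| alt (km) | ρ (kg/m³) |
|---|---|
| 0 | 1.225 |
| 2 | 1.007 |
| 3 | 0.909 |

At 2 km, from the table: ρ = 1.007 kg/m³.
In steady level flight, lift balances weight: W = mg = 828 × 9.81 = 8122.7 N.
Dynamic pressure q = 0.5 × 1.007 × 61.6² = 1911 Pa.
CL = W/(q·S) = 8122.7 / (1911 × 19.1) = 0.2226.
CD = 0.0239 + 0.0503 × 0.2226² = 0.02639.
D = q·S·CD = 1911 × 19.1 × 0.02639 = 963.1 N

D = 963 N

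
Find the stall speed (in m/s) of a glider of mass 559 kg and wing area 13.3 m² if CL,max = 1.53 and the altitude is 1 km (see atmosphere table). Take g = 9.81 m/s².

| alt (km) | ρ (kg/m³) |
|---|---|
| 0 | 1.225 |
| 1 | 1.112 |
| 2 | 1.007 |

At 1 km, from the table: ρ = 1.112 kg/m³.
Weight W = mg = 559 × 9.81 = 5484 N.
V_stall = √(2W/(ρ·S·CL,max)) = √(2 × 5484 / (1.112 × 13.3 × 1.53))
V_stall = √484.7 = 22 m/s

V_stall = 22 m/s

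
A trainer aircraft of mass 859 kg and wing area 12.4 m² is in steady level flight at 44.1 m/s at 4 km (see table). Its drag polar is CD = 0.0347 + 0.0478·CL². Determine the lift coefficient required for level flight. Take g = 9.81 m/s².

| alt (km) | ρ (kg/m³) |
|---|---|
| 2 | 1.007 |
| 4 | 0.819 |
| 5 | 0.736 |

CL = 0.853

At 4 km, from the table: ρ = 0.819 kg/m³.
In steady level flight, lift balances weight: W = mg = 859 × 9.81 = 8426.8 N.
q = ½ρv² = ½ × 0.819 × 44.1² = 796.4 Pa.
Required CL = L/(qS) = 8426.8/(796.4·12.4) = 0.8533.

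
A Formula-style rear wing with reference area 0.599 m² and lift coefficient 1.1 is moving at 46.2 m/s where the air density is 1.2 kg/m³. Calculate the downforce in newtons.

Dynamic pressure q = ½ρv² = ½ × 1.2 × 46.2² = 1281 Pa.
L = q·S·CL = 1281 × 0.599 × 1.1 = 844 N

L = 844 N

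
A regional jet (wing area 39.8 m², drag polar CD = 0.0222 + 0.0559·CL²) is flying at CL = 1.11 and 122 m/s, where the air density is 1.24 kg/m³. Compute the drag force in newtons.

CD = 0.0222 + 0.0559 × 1.11² = 0.09107
D = ½ρv²S·CD = ½ × 1.24 × 122² × 39.8 × 0.09107 = 33400 N

D = 33400 N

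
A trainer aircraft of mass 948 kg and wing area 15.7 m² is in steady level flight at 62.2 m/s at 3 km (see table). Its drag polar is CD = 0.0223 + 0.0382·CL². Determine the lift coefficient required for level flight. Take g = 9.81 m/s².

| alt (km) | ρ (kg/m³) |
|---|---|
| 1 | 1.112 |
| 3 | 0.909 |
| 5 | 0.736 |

At 3 km, from the table: ρ = 0.909 kg/m³.
Weight W = mg = 948 × 9.81 = 9299.9 N; in level flight L = W.
q = ½ρv² = ½ × 0.909 × 62.2² = 1758 Pa.
CL = 2W/(ρv²S) = 2×9299.9/(0.909×62.2²×15.7) = 0.3369.

CL = 0.337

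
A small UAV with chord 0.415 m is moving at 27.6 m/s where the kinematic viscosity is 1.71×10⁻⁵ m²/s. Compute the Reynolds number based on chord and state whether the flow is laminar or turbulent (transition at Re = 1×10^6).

Re = v·c/ν = 27.6 × 0.415 / (1.71×10⁻⁵) = 6.7×10^5
Since 6.7×10^5 < 1×10^6, the flow is laminar.

Re = 6.7×10^5 (laminar)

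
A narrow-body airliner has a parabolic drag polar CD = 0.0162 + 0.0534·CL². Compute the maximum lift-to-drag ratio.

For CD = CD0 + K·CL², (L/D)max occurs at CL* = √(CD0/K) and equals 1/(2√(K·CD0)).
(L/D)max = 1/(2√(0.0534 × 0.0162)) = 1/(2 × 0.02941) = 17

(L/D)max = 17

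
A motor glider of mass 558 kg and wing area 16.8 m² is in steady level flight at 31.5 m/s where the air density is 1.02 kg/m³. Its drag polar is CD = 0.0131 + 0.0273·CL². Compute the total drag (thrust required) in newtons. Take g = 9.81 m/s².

D = 208 N

In steady level flight, lift balances weight: W = mg = 558 × 9.81 = 5474 N.
Dynamic pressure q = 0.5 × 1.02 × 31.5² = 506 Pa.
CL = W/(q·S) = 5474 / (506 × 16.8) = 0.6439.
CD = 0.0131 + 0.0273 × 0.6439² = 0.02442.
D = q·S·CD = 506 × 16.8 × 0.02442 = 207.6 N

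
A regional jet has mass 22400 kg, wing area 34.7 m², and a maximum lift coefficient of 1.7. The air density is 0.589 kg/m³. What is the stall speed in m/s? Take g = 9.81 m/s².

V_stall = 112 m/s

Weight W = mg = 22400 × 9.81 = 2.197×10^5 N.
V_stall = √(2W/(ρ·S·CL,max)) = √(2 × 2.197×10^5 / (0.589 × 34.7 × 1.7))
V_stall = √12650 = 112 m/s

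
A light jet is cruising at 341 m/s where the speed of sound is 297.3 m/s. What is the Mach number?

M = v/a = 341 / 297.3 = 1.15

M = 1.15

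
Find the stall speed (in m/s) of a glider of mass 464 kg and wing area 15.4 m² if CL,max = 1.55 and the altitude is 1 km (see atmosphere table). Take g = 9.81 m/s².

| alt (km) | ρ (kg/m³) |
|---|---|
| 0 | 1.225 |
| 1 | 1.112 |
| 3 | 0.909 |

At 1 km, from the table: ρ = 1.112 kg/m³.
Stall occurs when L = W at CL,max. W = mg = 464 × 9.81 = 4552 N.
V_stall = √(2W/(ρ·S·CL,max)) = √(2 × 4552 / (1.112 × 15.4 × 1.55))
V_stall = √343 = 18.5 m/s

V_stall = 18.5 m/s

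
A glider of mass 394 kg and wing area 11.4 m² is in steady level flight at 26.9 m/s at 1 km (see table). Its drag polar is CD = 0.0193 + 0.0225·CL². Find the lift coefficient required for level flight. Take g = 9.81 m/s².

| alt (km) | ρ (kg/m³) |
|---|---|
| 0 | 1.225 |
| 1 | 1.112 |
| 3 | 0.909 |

At 1 km, from the table: ρ = 1.112 kg/m³.
Level flight ⇒ L = W = m·g = 394 × 9.81 = 3865.1 N.
Dynamic pressure q = 0.5 × 1.112 × 26.9² = 402.3 Pa.
CL = 2W/(ρv²S) = 2×3865.1/(1.112×26.9²×11.4) = 0.8427.

CL = 0.843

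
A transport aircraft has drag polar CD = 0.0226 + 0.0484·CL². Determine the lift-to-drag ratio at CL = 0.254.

CD = 0.0226 + 0.0484 × 0.254² = 0.02572
L/D = CL/CD = 0.254 / 0.02572 = 9.87

L/D = 9.87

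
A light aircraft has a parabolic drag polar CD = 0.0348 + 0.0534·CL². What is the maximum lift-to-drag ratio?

For CD = CD0 + K·CL², (L/D)max occurs at CL* = √(CD0/K) and equals 1/(2√(K·CD0)).
(L/D)max = 1/(2√(0.0534 × 0.0348)) = 1/(2 × 0.04311) = 11.6

(L/D)max = 11.6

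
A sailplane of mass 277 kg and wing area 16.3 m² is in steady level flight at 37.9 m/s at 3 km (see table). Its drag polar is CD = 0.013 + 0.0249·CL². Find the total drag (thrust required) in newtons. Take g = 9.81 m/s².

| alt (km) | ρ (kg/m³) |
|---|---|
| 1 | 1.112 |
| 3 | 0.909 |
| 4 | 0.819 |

D = 156 N

At 3 km, from the table: ρ = 0.909 kg/m³.
Weight W = mg = 277 × 9.81 = 2717.4 N; in level flight L = W.
Dynamic pressure q = 0.5 × 0.909 × 37.9² = 652.8 Pa.
CL = 2W/(ρv²S) = 2×2717.4/(0.909×37.9²×16.3) = 0.2554.
CD = 0.013 + 0.0249 × 0.2554² = 0.01462.
D = q·S·CD = 652.8 × 16.3 × 0.01462 = 155.6 N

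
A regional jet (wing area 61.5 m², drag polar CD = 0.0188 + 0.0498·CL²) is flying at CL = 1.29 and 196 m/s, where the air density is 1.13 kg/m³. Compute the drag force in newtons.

D = 1.36×10^5 N

CD = 0.0188 + 0.0498 × 1.29² = 0.1017
D = ½ρv²S·CD = ½ × 1.13 × 196² × 61.5 × 0.1017 = 1.36×10^5 N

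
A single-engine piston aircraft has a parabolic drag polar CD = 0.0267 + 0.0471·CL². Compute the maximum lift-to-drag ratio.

For CD = CD0 + K·CL², (L/D)max occurs at CL* = √(CD0/K) and equals 1/(2√(K·CD0)).
(L/D)max = 1/(2√(0.0471 × 0.0267)) = 1/(2 × 0.03546) = 14.1

(L/D)max = 14.1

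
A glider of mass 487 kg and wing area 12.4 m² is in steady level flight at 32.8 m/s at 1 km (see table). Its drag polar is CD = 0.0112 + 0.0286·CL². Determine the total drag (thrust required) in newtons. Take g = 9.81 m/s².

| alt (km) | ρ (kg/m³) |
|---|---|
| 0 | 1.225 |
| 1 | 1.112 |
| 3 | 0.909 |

At 1 km, from the table: ρ = 1.112 kg/m³.
Weight W = mg = 487 × 9.81 = 4777.5 N; in level flight L = W.
Dynamic pressure q = 0.5 × 1.112 × 32.8² = 598.2 Pa.
Required CL = L/(qS) = 4777.5/(598.2·12.4) = 0.6441.
CD = 0.0112 + 0.0286 × 0.6441² = 0.02307.
D = q·S·CD = 598.2 × 12.4 × 0.02307 = 171.1 N

D = 171 N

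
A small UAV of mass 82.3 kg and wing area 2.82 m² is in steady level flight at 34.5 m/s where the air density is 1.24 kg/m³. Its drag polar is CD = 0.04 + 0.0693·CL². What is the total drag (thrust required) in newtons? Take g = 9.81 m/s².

D = 105 N

In steady level flight, lift balances weight: W = mg = 82.3 × 9.81 = 807.36 N.
Dynamic pressure q = 0.5 × 1.24 × 34.5² = 738 Pa.
CL = 2W/(ρv²S) = 2×807.36/(1.24×34.5²×2.82) = 0.388.
CD = 0.04 + 0.0693 × 0.388² = 0.05043.
D = q·S·CD = 738 × 2.82 × 0.05043 = 104.9 N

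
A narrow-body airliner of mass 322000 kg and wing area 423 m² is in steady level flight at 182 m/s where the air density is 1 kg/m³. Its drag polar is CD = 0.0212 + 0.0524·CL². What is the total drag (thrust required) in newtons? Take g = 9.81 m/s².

D = 2.23×10^5 N

Level flight ⇒ L = W = m·g = 322000 × 9.81 = 3.1588×10^6 N.
Dynamic pressure q = 0.5 × 1 × 182² = 16560 Pa.
Required CL = L/(qS) = 3.1588×10^6/(16560·423) = 0.4509.
CD = 0.0212 + 0.0524 × 0.4509² = 0.03185.
D = q·S·CD = 16560 × 423 × 0.03185 = 2.232×10^5 N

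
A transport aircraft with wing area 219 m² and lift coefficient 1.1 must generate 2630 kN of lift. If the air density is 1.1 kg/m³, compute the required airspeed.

L = ½ρv²S·CL ⇒ v = √(2L/(ρ·S·CL))
v = √(2 × 2.63×10^6 / (1.1 × 219 × 1.1)) = √19850 = 141 m/s

v = 141 m/s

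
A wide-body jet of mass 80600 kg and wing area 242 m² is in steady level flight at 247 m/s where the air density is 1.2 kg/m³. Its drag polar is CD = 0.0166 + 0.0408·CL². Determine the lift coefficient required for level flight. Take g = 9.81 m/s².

Weight W = mg = 80600 × 9.81 = 7.9069×10^5 N; in level flight L = W.
Dynamic pressure q = 0.5 × 1.2 × 247² = 36610 Pa.
CL = 2W/(ρv²S) = 2×7.9069×10^5/(1.2×247²×242) = 0.08926.

CL = 0.0893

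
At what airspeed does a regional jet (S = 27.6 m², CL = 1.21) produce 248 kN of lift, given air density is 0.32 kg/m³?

L = ½ρv²S·CL ⇒ v = √(2L/(ρ·S·CL))
v = √(2 × 2.48×10^5 / (0.32 × 27.6 × 1.21)) = √46410 = 215 m/s

v = 215 m/s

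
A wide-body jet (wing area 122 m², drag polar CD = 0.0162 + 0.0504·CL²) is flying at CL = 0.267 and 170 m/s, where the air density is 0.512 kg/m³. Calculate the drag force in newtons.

CD = 0.0162 + 0.0504 × 0.267² = 0.01979
D = ½ρv²S·CD = ½ × 0.512 × 170² × 122 × 0.01979 = 17900 N

D = 17900 N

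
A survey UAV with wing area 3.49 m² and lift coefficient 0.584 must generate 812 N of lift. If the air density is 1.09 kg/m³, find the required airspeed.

L = ½ρv²S·CL ⇒ v = √(2L/(ρ·S·CL))
v = √(2 × 812 / (1.09 × 3.49 × 0.584)) = √731 = 27 m/s

v = 27 m/s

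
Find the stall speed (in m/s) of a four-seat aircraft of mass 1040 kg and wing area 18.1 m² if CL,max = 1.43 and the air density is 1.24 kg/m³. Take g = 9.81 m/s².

V_stall = 25.2 m/s

Weight W = mg = 1040 × 9.81 = 10200 N.
V_stall = √(2W/(ρ·S·CL,max)) = √(2 × 10200 / (1.24 × 18.1 × 1.43))
V_stall = √635.8 = 25.2 m/s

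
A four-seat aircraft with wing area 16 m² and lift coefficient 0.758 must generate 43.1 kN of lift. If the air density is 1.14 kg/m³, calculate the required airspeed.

v = 79 m/s

L = ½ρv²S·CL ⇒ v = √(2L/(ρ·S·CL))
v = √(2 × 43100 / (1.14 × 16 × 0.758)) = √6235 = 79 m/s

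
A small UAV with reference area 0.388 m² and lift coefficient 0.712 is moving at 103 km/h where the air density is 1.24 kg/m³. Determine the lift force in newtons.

L = 140 N

Convert speed: v = 103 km/h ÷ 3.6 = 28.61 m/s.
Dynamic pressure q = ½ρv² = ½ × 1.24 × 28.61² = 507.5 Pa.
L = q·S·CL = 507.5 × 0.388 × 0.712 = 140 N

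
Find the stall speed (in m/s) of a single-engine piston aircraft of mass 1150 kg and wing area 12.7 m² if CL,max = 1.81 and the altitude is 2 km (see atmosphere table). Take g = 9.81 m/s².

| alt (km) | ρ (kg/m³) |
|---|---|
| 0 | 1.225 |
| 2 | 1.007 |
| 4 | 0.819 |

At 2 km, from the table: ρ = 1.007 kg/m³.
At stall, lift equals weight: L = W = m·g = 1150 × 9.81 = 11280 N.
From L = ½ρV²S·CL,max = W: V_stall = √(2W/(ρSCL,max)) = √(2·11280/(1.007·12.7·1.81))
V_stall = √974.7 = 31.2 m/s

V_stall = 31.2 m/s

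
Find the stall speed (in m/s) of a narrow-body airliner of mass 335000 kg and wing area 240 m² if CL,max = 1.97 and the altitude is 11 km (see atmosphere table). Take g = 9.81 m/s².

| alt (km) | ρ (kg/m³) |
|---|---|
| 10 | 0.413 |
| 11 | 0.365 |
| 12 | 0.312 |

At 11 km, from the table: ρ = 0.365 kg/m³.
At stall, lift equals weight: L = W = m·g = 335000 × 9.81 = 3.286×10^6 N.
From L = ½ρV²S·CL,max = W: V_stall = √(2W/(ρSCL,max)) = √(2·3.286×10^6/(0.365·240·1.97))
V_stall = √38090 = 195 m/s

V_stall = 195 m/s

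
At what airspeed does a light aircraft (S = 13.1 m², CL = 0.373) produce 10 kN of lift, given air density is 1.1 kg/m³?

L = ½ρv²S·CL ⇒ v = √(2L/(ρ·S·CL))
v = √(2 × 10000 / (1.1 × 13.1 × 0.373)) = √3721 = 61 m/s

v = 61 m/s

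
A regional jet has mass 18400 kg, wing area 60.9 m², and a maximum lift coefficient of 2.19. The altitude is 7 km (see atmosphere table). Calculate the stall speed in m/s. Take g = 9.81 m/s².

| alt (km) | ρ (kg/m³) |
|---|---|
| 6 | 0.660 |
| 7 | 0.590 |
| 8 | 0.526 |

V_stall = 67.7 m/s

At 7 km, from the table: ρ = 0.590 kg/m³.
At stall, lift equals weight: L = W = m·g = 18400 × 9.81 = 1.805×10^5 N.
From L = ½ρV²S·CL,max = W: V_stall = √(2W/(ρSCL,max)) = √(2·1.805×10^5/(0.59·60.9·2.19))
V_stall = √4588 = 67.7 m/s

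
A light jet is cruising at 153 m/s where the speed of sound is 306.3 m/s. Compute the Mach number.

M = 0.5

M = v/a = 153 / 306.3 = 0.5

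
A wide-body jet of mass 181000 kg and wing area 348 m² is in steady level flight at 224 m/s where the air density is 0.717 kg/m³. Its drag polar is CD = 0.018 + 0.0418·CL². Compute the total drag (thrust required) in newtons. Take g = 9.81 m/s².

D = 1.34×10^5 N

In steady level flight, lift balances weight: W = mg = 181000 × 9.81 = 1.7756×10^6 N.
Dynamic pressure q = 0.5 × 0.717 × 224² = 17990 Pa.
CL = 2W/(ρv²S) = 2×1.7756×10^6/(0.717×224²×348) = 0.2837.
CD = 0.018 + 0.0418 × 0.2837² = 0.02136.
D = q·S·CD = 17990 × 348 × 0.02136 = 1.337×10^5 N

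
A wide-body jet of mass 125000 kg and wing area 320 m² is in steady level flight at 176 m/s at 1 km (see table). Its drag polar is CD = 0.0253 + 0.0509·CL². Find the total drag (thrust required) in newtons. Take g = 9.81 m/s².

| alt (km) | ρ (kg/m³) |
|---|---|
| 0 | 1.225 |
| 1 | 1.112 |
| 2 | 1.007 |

At 1 km, from the table: ρ = 1.112 kg/m³.
Level flight ⇒ L = W = m·g = 125000 × 9.81 = 1.2262×10^6 N.
q = ½ρv² = ½ × 1.112 × 176² = 17220 Pa.
CL = W/(q·S) = 1.2262×10^6 / (17220 × 320) = 0.2225.
CD = 0.0253 + 0.0509 × 0.2225² = 0.02782.
D = q·S·CD = 17220 × 320 × 0.02782 = 1.533×10^5 N

D = 1.53×10^5 N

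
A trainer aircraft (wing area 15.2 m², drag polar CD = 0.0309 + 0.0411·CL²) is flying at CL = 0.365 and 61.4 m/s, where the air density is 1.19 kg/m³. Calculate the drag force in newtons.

CD = 0.0309 + 0.0411 × 0.365² = 0.03638
D = ½ρv²S·CD = ½ × 1.19 × 61.4² × 15.2 × 0.03638 = 1240 N

D = 1240 N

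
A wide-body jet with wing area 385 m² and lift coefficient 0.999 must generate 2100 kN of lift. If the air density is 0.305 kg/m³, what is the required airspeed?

v = 189 m/s

L = ½ρv²S·CL ⇒ v = √(2L/(ρ·S·CL))
v = √(2 × 2.1×10^6 / (0.305 × 385 × 0.999)) = √35800 = 189 m/s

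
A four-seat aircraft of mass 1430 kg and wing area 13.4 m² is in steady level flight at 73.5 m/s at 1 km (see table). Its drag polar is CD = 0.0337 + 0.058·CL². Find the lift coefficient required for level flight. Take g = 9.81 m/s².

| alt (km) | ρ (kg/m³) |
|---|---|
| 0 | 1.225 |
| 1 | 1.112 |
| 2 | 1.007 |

At 1 km, from the table: ρ = 1.112 kg/m³.
Weight W = mg = 1430 × 9.81 = 14028 N; in level flight L = W.
q = ½ρv² = ½ × 1.112 × 73.5² = 3004 Pa.
CL = W/(q·S) = 14028 / (3004 × 13.4) = 0.3485.

CL = 0.349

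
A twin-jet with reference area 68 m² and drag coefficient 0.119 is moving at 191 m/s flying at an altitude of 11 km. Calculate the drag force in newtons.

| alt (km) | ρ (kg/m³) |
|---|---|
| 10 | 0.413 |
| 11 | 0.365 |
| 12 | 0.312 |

D = 53900 N

At 11 km, from the table: ρ = 0.365 kg/m³.
D = ½ρv²S·CD = ½ × 0.365 × 191² × 68 × 0.119 = 53900 N ≈ 53.9 kN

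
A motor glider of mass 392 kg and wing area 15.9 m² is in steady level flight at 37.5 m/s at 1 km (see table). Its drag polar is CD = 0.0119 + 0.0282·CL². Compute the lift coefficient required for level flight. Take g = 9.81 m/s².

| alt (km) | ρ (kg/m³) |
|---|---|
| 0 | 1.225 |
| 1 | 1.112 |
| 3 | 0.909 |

CL = 0.309

At 1 km, from the table: ρ = 1.112 kg/m³.
In steady level flight, lift balances weight: W = mg = 392 × 9.81 = 3845.5 N.
q = ½ρv² = ½ × 1.112 × 37.5² = 781.9 Pa.
Required CL = L/(qS) = 3845.5/(781.9·15.9) = 0.3093.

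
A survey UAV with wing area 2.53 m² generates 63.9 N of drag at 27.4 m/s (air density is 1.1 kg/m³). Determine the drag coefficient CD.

CD = 0.0612

From D = ½ρv²S·CD, rearranging gives CD = 2D/(ρv²S).
CD = 2 × 63.9 / (1.1 × 27.4² × 2.53) = 0.0612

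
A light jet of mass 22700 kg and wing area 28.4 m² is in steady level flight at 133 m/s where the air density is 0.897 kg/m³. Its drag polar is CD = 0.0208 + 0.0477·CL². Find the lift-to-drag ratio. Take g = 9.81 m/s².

L/D = 14.7

Weight W = mg = 22700 × 9.81 = 2.2269×10^5 N; in level flight L = W.
q = ½ρv² = ½ × 0.897 × 133² = 7934 Pa.
CL = 2W/(ρv²S) = 2×2.2269×10^5/(0.897×133²×28.4) = 0.9884.
CD = 0.0208 + 0.0477 × 0.9884² = 0.0674.
L/D = CL/CD = 0.9884 / 0.0674 = 14.7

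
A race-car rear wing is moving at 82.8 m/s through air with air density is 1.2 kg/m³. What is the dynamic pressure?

q = ½ρv² = ½ × 1.2 × 82.8² = 4110 Pa

q = 4110 Pa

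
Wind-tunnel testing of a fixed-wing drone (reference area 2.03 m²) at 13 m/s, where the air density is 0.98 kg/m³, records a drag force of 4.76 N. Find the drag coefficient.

CD = 0.0283

From D = ½ρv²S·CD, rearranging gives CD = 2D/(ρv²S).
CD = 2 × 4.76 / (0.98 × 13² × 2.03) = 0.0283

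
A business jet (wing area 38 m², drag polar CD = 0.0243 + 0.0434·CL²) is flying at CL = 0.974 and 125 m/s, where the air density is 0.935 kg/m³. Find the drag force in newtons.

D = 18200 N

CD = 0.0243 + 0.0434 × 0.974² = 0.06547
D = ½ρv²S·CD = ½ × 0.935 × 125² × 38 × 0.06547 = 18200 N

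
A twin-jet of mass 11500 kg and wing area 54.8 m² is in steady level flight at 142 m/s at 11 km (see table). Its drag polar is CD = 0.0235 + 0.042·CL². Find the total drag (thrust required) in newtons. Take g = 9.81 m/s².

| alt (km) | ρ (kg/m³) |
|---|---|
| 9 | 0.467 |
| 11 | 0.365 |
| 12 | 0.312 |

At 11 km, from the table: ρ = 0.365 kg/m³.
Weight W = mg = 11500 × 9.81 = 1.1282×10^5 N; in level flight L = W.
Dynamic pressure q = 0.5 × 0.365 × 142² = 3680 Pa.
Required CL = L/(qS) = 1.1282×10^5/(3680·54.8) = 0.5594.
CD = 0.0235 + 0.042 × 0.5594² = 0.03664.
D = q·S·CD = 3680 × 54.8 × 0.03664 = 7390 N

D = 7390 N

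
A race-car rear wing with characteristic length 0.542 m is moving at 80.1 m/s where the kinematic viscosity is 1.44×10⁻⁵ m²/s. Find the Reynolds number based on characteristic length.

Re = v·c/ν = 80.1 × 0.542 / (1.44×10⁻⁵) = 3.01×10^6

Re = 3.01×10^6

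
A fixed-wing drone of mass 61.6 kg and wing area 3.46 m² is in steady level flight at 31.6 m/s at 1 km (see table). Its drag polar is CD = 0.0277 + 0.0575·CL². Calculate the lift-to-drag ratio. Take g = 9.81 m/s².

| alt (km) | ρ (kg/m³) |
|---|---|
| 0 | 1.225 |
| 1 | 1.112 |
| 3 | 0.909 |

L/D = 9.42

At 1 km, from the table: ρ = 1.112 kg/m³.
In steady level flight, lift balances weight: W = mg = 61.6 × 9.81 = 604.3 N.
q = ½ρv² = ½ × 1.112 × 31.6² = 555.2 Pa.
CL = W/(q·S) = 604.3 / (555.2 × 3.46) = 0.3146.
CD = 0.0277 + 0.0575 × 0.3146² = 0.03339.
L/D = CL/CD = 0.3146 / 0.03339 = 9.42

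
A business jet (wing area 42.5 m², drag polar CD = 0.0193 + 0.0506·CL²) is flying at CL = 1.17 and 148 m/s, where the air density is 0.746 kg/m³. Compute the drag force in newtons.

D = 30800 N

CD = 0.0193 + 0.0506 × 1.17² = 0.08857
D = ½ρv²S·CD = ½ × 0.746 × 148² × 42.5 × 0.08857 = 30800 N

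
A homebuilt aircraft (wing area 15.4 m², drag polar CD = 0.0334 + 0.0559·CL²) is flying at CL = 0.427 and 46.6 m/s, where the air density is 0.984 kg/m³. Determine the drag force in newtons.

D = 717 N

CD = 0.0334 + 0.0559 × 0.427² = 0.04359
D = ½ρv²S·CD = ½ × 0.984 × 46.6² × 15.4 × 0.04359 = 717 N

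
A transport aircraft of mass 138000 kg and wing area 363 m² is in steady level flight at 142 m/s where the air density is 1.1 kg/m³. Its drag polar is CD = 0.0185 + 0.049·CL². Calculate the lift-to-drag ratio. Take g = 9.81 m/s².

Weight W = mg = 138000 × 9.81 = 1.3538×10^6 N; in level flight L = W.
q = ½ρv² = ½ × 1.1 × 142² = 11090 Pa.
CL = 2W/(ρv²S) = 2×1.3538×10^6/(1.1×142²×363) = 0.3363.
CD = 0.0185 + 0.049 × 0.3363² = 0.02404.
L/D = CL/CD = 0.3363 / 0.02404 = 14

L/D = 14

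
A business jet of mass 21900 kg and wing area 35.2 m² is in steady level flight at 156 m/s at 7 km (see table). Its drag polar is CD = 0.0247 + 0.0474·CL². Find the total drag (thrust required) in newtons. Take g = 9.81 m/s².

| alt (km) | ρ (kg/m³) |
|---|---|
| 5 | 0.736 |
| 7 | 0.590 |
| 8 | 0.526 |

At 7 km, from the table: ρ = 0.590 kg/m³.
Level flight ⇒ L = W = m·g = 21900 × 9.81 = 2.1484×10^5 N.
Dynamic pressure q = 0.5 × 0.59 × 156² = 7179 Pa.
CL = 2W/(ρv²S) = 2×2.1484×10^5/(0.59×156²×35.2) = 0.8502.
CD = 0.0247 + 0.0474 × 0.8502² = 0.05896.
D = q·S·CD = 7179 × 35.2 × 0.05896 = 14900 N

D = 14900 N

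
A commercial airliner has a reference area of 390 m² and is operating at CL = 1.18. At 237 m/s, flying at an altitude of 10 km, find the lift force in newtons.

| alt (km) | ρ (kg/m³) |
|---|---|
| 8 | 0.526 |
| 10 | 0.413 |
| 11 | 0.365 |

At 10 km, from the table: ρ = 0.413 kg/m³.
L = ½ρv²S·CL = ½ × 0.413 × 237² × 390 × 1.18 = 5.34×10^6 N ≈ 5340 kN

L = 5.34×10^6 N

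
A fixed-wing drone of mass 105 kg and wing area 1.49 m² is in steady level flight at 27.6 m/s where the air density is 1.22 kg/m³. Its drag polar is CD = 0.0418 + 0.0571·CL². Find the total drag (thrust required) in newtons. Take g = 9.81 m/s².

D = 116 N

Level flight ⇒ L = W = m·g = 105 × 9.81 = 1030 N.
Dynamic pressure q = 0.5 × 1.22 × 27.6² = 464.7 Pa.
CL = W/(q·S) = 1030 / (464.7 × 1.49) = 1.488.
CD = 0.0418 + 0.0571 × 1.488² = 0.1682.
D = q·S·CD = 464.7 × 1.49 × 0.1682 = 116.4 N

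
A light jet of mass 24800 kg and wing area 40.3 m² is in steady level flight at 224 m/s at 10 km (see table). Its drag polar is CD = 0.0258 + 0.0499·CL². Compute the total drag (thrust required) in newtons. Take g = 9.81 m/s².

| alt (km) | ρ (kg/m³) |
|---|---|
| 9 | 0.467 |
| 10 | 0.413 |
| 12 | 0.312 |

At 10 km, from the table: ρ = 0.413 kg/m³.
Level flight ⇒ L = W = m·g = 24800 × 9.81 = 2.4329×10^5 N.
Dynamic pressure q = 0.5 × 0.413 × 224² = 10360 Pa.
Required CL = L/(qS) = 2.4329×10^5/(10360·40.3) = 0.5826.
CD = 0.0258 + 0.0499 × 0.5826² = 0.04274.
D = q·S·CD = 10360 × 40.3 × 0.04274 = 17850 N

D = 17800 N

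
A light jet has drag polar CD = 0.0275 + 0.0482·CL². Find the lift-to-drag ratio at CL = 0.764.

L/D = 13.7

CD = 0.0275 + 0.0482 × 0.764² = 0.05563
L/D = CL/CD = 0.764 / 0.05563 = 13.7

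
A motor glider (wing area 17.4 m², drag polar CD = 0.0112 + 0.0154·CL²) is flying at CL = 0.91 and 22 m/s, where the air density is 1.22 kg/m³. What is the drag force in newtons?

CD = 0.0112 + 0.0154 × 0.91² = 0.02395
D = ½ρv²S·CD = ½ × 1.22 × 22² × 17.4 × 0.02395 = 123 N

D = 123 N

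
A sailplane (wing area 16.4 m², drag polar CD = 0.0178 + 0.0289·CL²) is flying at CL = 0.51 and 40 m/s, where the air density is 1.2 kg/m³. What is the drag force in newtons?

CD = 0.0178 + 0.0289 × 0.51² = 0.02532
D = ½ρv²S·CD = ½ × 1.2 × 40² × 16.4 × 0.02532 = 399 N

D = 399 N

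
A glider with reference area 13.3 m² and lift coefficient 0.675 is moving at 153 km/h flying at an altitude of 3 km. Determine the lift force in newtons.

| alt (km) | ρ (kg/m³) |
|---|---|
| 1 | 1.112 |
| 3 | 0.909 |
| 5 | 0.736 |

L = 7370 N

At 3 km, from the table: ρ = 0.909 kg/m³.
Convert speed: v = 153 km/h ÷ 3.6 = 42.5 m/s.
L = ½ρv²S·CL = ½ × 0.909 × 42.5² × 13.3 × 0.675 = 7370 N ≈ 7.37 kN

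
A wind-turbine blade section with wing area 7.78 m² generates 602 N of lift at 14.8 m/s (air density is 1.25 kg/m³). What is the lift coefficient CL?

From L = ½ρv²S·CL, rearranging gives CL = 2L/(ρv²S).
CL = 2 × 602 / (1.25 × 14.8² × 7.78) = 0.565

CL = 0.565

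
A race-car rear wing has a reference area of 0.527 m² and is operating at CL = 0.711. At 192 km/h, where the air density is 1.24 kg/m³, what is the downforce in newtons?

Convert speed: v = 192 km/h ÷ 3.6 = 53.33 m/s.
L = ½ρv²S·CL = ½ × 1.24 × 53.33² × 0.527 × 0.711 = 661 N

L = 661 N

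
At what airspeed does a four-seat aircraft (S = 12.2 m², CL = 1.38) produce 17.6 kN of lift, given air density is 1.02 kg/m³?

L = ½ρv²S·CL ⇒ v = √(2L/(ρ·S·CL))
v = √(2 × 17600 / (1.02 × 12.2 × 1.38)) = √2050 = 45.3 m/s

v = 45.3 m/s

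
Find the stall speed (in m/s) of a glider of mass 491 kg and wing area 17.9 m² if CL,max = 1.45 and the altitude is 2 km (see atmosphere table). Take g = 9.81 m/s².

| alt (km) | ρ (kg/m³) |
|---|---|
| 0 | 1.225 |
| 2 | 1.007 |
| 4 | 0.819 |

At 2 km, from the table: ρ = 1.007 kg/m³.
Stall occurs when L = W at CL,max. W = mg = 491 × 9.81 = 4817 N.
From L = ½ρV²S·CL,max = W: V_stall = √(2W/(ρSCL,max)) = √(2·4817/(1.007·17.9·1.45))
V_stall = √368.6 = 19.2 m/s

V_stall = 19.2 m/s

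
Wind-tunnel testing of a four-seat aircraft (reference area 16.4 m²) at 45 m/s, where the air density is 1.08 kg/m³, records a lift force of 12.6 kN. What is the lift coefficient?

CL = 0.703

From L = ½ρv²S·CL, rearranging gives CL = 2L/(ρv²S).
CL = 2 × 12600 / (1.08 × 45² × 16.4) = 0.703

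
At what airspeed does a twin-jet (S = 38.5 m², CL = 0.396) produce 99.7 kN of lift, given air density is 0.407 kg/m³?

v = 179 m/s

L = ½ρv²S·CL ⇒ v = √(2L/(ρ·S·CL))
v = √(2 × 99700 / (0.407 × 38.5 × 0.396)) = √32130 = 179 m/s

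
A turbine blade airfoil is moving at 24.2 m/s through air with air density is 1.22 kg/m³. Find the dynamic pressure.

q = 357 Pa

q = ½ρv² = ½ × 1.22 × 24.2² = 357 Pa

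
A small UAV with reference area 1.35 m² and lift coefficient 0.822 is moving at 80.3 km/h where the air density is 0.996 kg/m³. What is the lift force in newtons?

L = 275 N

Convert speed: v = 80.3 km/h ÷ 3.6 = 22.31 m/s.
Dynamic pressure q = ½ρv² = ½ × 0.996 × 22.31² = 247.8 Pa.
L = q·S·CL = 247.8 × 1.35 × 0.822 = 275 N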